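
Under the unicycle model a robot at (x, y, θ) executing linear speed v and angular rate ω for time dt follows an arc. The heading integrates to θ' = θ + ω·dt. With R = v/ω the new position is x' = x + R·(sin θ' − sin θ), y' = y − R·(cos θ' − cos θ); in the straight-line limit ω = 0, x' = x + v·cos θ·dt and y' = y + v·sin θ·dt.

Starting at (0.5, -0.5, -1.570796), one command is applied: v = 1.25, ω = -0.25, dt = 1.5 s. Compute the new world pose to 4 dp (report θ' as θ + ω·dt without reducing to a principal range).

(0.1525, -2.3314, -1.9458)

θ' = -1.5708 + -0.25·1.5 = -1.9458
R = v/ω = 1.25/-0.25 = -5.0000
x' = 0.5 + -5.0000·(sin -1.9458 − sin -1.5708) = 0.1525
y' = -0.5 − -5.0000·(cos -1.9458 − cos -1.5708) = -2.3314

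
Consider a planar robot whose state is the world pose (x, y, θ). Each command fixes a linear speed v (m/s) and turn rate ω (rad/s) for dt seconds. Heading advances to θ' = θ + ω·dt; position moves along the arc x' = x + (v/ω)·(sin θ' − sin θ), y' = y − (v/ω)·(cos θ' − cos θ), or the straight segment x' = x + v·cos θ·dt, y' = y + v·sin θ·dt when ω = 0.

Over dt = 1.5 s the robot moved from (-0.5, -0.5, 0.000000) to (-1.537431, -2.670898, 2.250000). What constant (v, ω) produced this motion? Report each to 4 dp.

v = -2.0000, ω = 1.5000

Δθ = 2.250000 − 0.000000 = 2.250000
ω = Δθ/dt = 2.250000/1.5 = 1.5000
R = −Δy/(cos θ' − cos θ) = -1.3333
v = R·ω = -1.3333·1.5000 = -2.0000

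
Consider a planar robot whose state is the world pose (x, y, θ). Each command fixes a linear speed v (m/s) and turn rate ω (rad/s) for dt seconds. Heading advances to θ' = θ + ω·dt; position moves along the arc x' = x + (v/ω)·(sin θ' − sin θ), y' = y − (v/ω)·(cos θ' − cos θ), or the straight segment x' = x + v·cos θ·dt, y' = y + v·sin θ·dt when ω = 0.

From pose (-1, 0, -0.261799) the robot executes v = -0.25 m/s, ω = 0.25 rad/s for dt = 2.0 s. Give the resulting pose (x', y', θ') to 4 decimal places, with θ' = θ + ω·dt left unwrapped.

θ' = -0.2618 + 0.25·2.0 = 0.2382
R = v/ω = -0.25/0.25 = -1.0000
x' = -1 + -1.0000·(sin 0.2382 − sin -0.2618) = -1.4948
y' = 0 − -1.0000·(cos 0.2382 − cos -0.2618) = 0.0058

(-1.4948, 0.0058, 0.2382)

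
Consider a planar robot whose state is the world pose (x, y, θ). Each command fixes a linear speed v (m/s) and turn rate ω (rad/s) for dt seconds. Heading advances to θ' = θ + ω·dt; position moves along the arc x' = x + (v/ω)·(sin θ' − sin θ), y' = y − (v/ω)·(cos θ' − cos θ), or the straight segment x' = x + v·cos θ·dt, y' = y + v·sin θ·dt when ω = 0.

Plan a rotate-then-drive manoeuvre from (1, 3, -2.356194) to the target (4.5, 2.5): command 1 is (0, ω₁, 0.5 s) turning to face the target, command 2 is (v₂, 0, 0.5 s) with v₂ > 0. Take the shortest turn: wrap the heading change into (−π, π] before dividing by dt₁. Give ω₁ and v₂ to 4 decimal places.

ω₁ = 4.4286, v₂ = 7.0711

heading to target = atan2(2.5−3, 4.5−1) = -0.1419
Δθ = wrap(-0.1419 − -2.3562) = 2.2143; ω₁ = Δθ/dt₁ = 4.4286
distance = √((4.5−1)² + (2.5−3)²) = 3.5355; v₂ = distance/dt₂ = 7.0711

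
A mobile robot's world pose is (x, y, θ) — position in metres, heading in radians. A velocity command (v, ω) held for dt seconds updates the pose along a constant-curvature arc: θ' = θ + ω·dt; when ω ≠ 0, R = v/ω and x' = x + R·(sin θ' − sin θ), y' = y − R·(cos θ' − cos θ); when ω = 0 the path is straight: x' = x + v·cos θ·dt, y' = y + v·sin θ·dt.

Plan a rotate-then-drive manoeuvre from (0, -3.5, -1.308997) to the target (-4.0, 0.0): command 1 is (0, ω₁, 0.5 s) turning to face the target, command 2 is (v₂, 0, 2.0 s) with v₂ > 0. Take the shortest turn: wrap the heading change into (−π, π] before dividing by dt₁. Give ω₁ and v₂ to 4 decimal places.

heading to target = atan2(0−-3.5, -4−0) = 2.4228
Δθ = wrap(2.4228 − -1.3090) = -2.5514; ω₁ = Δθ/dt₁ = -5.1029
distance = √((-4−0)² + (0−-3.5)²) = 5.3151; v₂ = distance/dt₂ = 2.6575

ω₁ = -5.1029, v₂ = 2.6575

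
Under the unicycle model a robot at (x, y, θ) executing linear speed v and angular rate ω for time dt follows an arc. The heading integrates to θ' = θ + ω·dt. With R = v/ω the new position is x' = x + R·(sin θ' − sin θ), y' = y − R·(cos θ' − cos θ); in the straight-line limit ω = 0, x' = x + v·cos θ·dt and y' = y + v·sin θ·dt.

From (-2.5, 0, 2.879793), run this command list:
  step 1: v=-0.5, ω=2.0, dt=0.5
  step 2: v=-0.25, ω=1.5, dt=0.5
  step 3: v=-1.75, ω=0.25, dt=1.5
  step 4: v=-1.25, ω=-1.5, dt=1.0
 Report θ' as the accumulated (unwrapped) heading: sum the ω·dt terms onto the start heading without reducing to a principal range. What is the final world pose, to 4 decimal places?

step 1: θ'=3.8798 (R=-0.2500) → pose (-2.2671, 0.0566, 3.8798)
step 2: θ'=4.6298 (R=-0.1667) → pose (-2.2131, 0.1661, 4.6298)
step 3: θ'=5.0048 (R=-7.0000) → pose (-2.4864, 2.7614, 5.0048)
step 4: θ'=3.5048 (R=0.8333) → pose (-1.9845, 3.7806, 3.5048)

(-1.9845, 3.7806, 3.5048)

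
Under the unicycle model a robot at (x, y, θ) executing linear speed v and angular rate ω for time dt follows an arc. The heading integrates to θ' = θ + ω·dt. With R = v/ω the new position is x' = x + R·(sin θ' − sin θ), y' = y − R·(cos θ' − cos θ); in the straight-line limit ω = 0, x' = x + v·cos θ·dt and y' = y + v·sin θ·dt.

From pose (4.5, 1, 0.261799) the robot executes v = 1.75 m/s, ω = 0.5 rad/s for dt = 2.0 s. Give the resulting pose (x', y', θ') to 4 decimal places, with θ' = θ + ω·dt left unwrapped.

(6.9284, 3.3164, 1.2618)

θ' = 0.2618 + 0.5·2.0 = 1.2618
R = v/ω = 1.75/0.5 = 3.5000
x' = 4.5 + 3.5000·(sin 1.2618 − sin 0.2618) = 6.9284
y' = 1 − 3.5000·(cos 1.2618 − cos 0.2618) = 3.3164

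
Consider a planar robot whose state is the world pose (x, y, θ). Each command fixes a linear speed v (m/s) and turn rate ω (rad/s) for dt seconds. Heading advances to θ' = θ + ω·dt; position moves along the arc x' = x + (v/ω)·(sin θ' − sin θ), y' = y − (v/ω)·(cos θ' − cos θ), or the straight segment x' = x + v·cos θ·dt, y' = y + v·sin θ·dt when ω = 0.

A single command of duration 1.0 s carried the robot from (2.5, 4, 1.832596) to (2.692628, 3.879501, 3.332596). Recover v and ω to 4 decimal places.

v = -0.2500, ω = 1.5000

Δθ = 3.332596 − 1.832596 = 1.500000
ω = Δθ/dt = 1.500000/1.0 = 1.5000
R = Δx/(sin θ' − sin θ) = -0.1667
v = R·ω = -0.1667·1.5000 = -0.2500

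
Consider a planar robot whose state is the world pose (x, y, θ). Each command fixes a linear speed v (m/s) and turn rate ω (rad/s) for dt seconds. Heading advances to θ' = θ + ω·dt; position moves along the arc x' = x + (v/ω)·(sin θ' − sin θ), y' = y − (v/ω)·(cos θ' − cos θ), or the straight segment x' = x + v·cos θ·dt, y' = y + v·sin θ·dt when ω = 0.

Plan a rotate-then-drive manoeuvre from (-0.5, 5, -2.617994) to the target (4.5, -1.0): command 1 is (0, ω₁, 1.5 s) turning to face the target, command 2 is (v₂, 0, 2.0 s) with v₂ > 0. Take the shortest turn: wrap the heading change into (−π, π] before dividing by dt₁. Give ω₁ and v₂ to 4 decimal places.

heading to target = atan2(-1−5, 4.5−-0.5) = -0.8761
Δθ = wrap(-0.8761 − -2.6180) = 1.7419; ω₁ = Δθ/dt₁ = 1.1613
distance = √((4.5−-0.5)² + (-1−5)²) = 7.8102; v₂ = distance/dt₂ = 3.9051

ω₁ = 1.1613, v₂ = 3.9051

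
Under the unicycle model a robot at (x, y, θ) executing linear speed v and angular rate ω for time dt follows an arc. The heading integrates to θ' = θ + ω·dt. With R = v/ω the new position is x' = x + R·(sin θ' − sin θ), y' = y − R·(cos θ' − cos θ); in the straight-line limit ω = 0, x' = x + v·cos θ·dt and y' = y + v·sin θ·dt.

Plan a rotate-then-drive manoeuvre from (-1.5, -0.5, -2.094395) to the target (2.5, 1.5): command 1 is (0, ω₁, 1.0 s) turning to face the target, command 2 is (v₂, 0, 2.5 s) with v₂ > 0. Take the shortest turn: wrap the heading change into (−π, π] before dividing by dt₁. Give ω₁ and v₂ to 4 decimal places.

ω₁ = 2.5580, v₂ = 1.7889

heading to target = atan2(1.5−-0.5, 2.5−-1.5) = 0.4636
Δθ = wrap(0.4636 − -2.0944) = 2.5580; ω₁ = Δθ/dt₁ = 2.5580
distance = √((2.5−-1.5)² + (1.5−-0.5)²) = 4.4721; v₂ = distance/dt₂ = 1.7889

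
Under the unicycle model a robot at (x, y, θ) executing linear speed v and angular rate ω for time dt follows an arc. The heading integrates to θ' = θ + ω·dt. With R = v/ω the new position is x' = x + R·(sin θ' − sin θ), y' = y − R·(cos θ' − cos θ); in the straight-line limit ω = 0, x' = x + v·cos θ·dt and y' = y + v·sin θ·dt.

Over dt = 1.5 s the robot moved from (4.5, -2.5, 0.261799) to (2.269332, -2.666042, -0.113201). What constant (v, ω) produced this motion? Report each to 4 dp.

v = -1.5000, ω = -0.2500

Δθ = -0.113201 − 0.261799 = -0.375000
ω = Δθ/dt = -0.375000/1.5 = -0.2500
R = Δx/(sin θ' − sin θ) = 6.0000
v = R·ω = 6.0000·-0.2500 = -1.5000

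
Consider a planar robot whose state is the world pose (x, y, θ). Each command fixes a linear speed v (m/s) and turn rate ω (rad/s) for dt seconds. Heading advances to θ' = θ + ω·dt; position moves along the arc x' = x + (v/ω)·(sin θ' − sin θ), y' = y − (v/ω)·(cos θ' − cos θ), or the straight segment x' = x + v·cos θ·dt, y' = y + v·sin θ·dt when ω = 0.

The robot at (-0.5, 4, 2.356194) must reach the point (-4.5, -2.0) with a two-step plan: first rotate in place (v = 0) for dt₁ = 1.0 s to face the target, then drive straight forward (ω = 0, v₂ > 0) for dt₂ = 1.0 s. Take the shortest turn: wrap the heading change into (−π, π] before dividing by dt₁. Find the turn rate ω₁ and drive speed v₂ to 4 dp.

heading to target = atan2(-2−4, -4.5−-0.5) = -2.1588
Δθ = wrap(-2.1588 − 2.3562) = 1.7682; ω₁ = Δθ/dt₁ = 1.7682
distance = √((-4.5−-0.5)² + (-2−4)²) = 7.2111; v₂ = distance/dt₂ = 7.2111

ω₁ = 1.7682, v₂ = 7.2111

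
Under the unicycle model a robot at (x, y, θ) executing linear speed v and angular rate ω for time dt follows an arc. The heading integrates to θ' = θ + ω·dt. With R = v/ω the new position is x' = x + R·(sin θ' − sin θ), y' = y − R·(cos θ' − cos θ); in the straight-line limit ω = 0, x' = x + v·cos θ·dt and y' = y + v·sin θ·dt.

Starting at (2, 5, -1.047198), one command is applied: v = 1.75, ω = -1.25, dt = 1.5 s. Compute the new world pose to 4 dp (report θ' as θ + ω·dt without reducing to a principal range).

(1.0923, 2.9336, -2.9222)

θ' = -1.0472 + -1.25·1.5 = -2.9222
R = v/ω = 1.75/-1.25 = -1.4000
x' = 2 + -1.4000·(sin -2.9222 − sin -1.0472) = 1.0923
y' = 5 − -1.4000·(cos -2.9222 − cos -1.0472) = 2.9336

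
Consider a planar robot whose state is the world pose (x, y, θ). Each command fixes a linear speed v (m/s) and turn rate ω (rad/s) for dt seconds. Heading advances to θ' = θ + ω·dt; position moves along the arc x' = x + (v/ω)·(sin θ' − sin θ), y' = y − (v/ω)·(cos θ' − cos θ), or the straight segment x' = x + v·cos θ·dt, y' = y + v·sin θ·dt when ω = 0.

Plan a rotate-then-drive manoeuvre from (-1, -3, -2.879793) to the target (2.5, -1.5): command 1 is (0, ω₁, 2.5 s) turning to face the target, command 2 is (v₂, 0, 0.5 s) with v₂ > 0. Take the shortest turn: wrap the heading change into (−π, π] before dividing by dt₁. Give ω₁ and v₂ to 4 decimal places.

heading to target = atan2(-1.5−-3, 2.5−-1) = 0.4049
Δθ = wrap(0.4049 − -2.8798) = -2.9985; ω₁ = Δθ/dt₁ = -1.1994
distance = √((2.5−-1)² + (-1.5−-3)²) = 3.8079; v₂ = distance/dt₂ = 7.6158

ω₁ = -1.1994, v₂ = 7.6158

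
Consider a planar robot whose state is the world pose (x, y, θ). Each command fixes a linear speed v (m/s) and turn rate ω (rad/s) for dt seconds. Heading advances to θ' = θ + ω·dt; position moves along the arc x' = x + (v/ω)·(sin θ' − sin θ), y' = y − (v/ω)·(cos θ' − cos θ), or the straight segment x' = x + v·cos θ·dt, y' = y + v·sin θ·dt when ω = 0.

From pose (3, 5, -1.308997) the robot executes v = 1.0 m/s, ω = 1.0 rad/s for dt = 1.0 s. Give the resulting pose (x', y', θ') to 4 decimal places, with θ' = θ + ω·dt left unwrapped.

θ' = -1.3090 + 1.0·1.0 = -0.3090
R = v/ω = 1.0/1.0 = 1.0000
x' = 3 + 1.0000·(sin -0.3090 − sin -1.3090) = 3.6618
y' = 5 − 1.0000·(cos -0.3090 − cos -1.3090) = 4.3062

(3.6618, 4.3062, -0.3090)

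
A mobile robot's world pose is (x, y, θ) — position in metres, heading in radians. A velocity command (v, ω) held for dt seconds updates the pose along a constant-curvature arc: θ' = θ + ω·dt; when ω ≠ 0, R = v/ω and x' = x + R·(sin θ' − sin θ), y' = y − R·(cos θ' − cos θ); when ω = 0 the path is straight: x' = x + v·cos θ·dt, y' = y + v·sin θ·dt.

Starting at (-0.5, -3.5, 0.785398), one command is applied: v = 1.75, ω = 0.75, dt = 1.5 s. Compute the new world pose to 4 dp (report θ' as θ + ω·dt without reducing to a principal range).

θ' = 0.7854 + 0.75·1.5 = 1.9104
R = v/ω = 1.75/0.75 = 2.3333
x' = -0.5 + 2.3333·(sin 1.9104 − sin 0.7854) = 0.0502
y' = -3.5 − 2.3333·(cos 1.9104 − cos 0.7854) = -1.0728

(0.0502, -1.0728, 1.9104)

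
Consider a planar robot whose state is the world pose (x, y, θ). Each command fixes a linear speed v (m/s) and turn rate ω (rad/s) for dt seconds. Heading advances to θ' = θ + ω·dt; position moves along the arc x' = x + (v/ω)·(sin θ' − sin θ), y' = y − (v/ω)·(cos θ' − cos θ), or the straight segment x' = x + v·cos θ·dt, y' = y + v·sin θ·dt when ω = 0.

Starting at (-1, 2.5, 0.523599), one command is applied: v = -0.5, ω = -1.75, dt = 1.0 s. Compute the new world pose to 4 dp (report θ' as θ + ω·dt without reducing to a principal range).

(-1.4118, 2.6510, -1.2264)

θ' = 0.5236 + -1.75·1.0 = -1.2264
R = v/ω = -0.5/-1.75 = 0.2857
x' = -1 + 0.2857·(sin -1.2264 − sin 0.5236) = -1.4118
y' = 2.5 − 0.2857·(cos -1.2264 − cos 0.5236) = 2.6510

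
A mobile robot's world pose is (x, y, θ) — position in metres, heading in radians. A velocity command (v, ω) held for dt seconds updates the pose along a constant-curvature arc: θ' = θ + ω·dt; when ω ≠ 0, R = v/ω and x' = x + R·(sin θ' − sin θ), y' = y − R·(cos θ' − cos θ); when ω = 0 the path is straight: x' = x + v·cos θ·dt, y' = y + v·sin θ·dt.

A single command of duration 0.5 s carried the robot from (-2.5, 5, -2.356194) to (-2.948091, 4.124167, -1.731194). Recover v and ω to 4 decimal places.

Δθ = -1.731194 − -2.356194 = 0.625000
ω = Δθ/dt = 0.625000/0.5 = 1.2500
R = −Δy/(cos θ' − cos θ) = 1.6000
v = R·ω = 1.6000·1.2500 = 2.0000

v = 2.0000, ω = 1.2500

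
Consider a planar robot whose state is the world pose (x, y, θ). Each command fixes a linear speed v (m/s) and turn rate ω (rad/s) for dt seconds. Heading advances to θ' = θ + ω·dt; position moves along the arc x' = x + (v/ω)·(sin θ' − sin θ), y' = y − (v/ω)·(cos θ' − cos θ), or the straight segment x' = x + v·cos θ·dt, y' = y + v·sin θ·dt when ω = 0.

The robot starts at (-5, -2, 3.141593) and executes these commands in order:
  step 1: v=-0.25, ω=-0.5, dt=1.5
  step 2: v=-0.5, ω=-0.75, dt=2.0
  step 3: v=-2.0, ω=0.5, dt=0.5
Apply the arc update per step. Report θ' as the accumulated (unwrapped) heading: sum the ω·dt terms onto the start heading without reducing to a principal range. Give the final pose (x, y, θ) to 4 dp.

(-5.1198, -3.8888, 1.1416)

step 1: θ'=2.3916 (R=0.5000) → pose (-4.6592, -2.1342, 2.3916)
step 2: θ'=0.8916 (R=0.6667) → pose (-4.5949, -3.0407, 0.8916)
step 3: θ'=1.1416 (R=-4.0000) → pose (-5.1198, -3.8888, 1.1416)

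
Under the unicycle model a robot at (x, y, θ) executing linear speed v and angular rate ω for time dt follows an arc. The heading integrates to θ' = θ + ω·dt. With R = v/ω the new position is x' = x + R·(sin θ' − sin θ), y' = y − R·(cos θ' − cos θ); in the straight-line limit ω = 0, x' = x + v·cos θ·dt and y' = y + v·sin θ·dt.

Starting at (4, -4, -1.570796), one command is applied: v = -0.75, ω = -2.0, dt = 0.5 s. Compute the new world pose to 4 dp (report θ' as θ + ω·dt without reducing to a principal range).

(4.1724, -3.6844, -2.5708)

θ' = -1.5708 + -2.0·0.5 = -2.5708
R = v/ω = -0.75/-2.0 = 0.3750
x' = 4 + 0.3750·(sin -2.5708 − sin -1.5708) = 4.1724
y' = -4 − 0.3750·(cos -2.5708 − cos -1.5708) = -3.6844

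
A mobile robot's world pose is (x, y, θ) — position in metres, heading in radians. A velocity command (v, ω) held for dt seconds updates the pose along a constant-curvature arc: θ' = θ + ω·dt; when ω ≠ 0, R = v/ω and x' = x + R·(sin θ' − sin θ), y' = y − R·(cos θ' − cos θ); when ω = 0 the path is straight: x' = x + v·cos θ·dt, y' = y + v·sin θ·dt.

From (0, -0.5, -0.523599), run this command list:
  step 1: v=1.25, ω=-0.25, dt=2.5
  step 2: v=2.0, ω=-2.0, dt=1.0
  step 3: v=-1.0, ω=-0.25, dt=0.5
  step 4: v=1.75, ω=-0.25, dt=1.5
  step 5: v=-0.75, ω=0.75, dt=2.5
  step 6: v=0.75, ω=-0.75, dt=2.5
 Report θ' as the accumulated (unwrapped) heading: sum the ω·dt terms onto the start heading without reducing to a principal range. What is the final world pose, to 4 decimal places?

step 1: θ'=-1.1486 (R=-5.0000) → pose (2.0610, -2.7813, -1.1486)
step 2: θ'=-3.1486 (R=-1.0000) → pose (1.1418, -4.1910, -3.1486)
step 3: θ'=-3.2736 (R=4.0000) → pose (1.6402, -4.2257, -3.2736)
step 4: θ'=-3.6486 (R=-7.0000) → pose (-0.8373, -3.4061, -3.6486)
step 5: θ'=-1.7736 (R=-1.0000) → pose (0.6277, -2.7333, -1.7736)
step 6: θ'=-3.6486 (R=-1.0000) → pose (-0.8373, -3.4061, -3.6486)

(-0.8373, -3.4061, -3.6486)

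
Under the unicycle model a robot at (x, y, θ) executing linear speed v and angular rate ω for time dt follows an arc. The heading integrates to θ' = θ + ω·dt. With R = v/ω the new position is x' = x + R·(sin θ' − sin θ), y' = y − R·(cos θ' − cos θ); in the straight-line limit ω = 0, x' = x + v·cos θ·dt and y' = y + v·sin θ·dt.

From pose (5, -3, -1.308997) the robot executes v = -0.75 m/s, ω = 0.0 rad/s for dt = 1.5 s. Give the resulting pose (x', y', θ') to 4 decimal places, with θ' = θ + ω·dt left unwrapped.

(4.7088, -1.9133, -1.3090)

θ' = -1.3090 + 0.0·1.5 = -1.3090
ω = 0 → straight: x' = 5 + -0.75·cos(-1.3090)·1.5 = 4.7088
y' = -3 + -0.75·sin(-1.3090)·1.5 = -1.9133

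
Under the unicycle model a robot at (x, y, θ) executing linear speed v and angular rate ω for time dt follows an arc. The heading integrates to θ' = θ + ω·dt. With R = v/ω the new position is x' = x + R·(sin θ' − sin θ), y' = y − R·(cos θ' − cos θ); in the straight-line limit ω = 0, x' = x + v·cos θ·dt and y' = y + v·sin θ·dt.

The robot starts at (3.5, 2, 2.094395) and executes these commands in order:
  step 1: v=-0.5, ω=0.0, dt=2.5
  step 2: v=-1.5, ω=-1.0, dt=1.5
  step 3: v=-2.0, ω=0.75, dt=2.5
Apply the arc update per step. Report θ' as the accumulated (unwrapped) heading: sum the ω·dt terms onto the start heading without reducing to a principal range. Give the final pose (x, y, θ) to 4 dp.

(3.4988, -5.3711, 2.4694)

step 1: θ'=2.0944 (straight) → pose (4.1250, 0.9175, 2.0944)
step 2: θ'=0.5944 (R=1.5000) → pose (3.6660, -1.0753, 0.5944)
step 3: θ'=2.4694 (R=-2.6667) → pose (3.4988, -5.3711, 2.4694)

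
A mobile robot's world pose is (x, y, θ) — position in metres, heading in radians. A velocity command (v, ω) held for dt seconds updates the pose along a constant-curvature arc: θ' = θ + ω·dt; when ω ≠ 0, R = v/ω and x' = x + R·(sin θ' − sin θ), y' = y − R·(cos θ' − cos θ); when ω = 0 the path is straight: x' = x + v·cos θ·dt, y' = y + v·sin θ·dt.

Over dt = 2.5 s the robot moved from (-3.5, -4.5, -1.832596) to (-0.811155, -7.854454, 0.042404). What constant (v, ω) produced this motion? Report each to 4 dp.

v = 2.0000, ω = 0.7500

Δθ = 0.042404 − -1.832596 = 1.875000
ω = Δθ/dt = 1.875000/2.5 = 0.7500
R = −Δy/(cos θ' − cos θ) = 2.6667
v = R·ω = 2.6667·0.7500 = 2.0000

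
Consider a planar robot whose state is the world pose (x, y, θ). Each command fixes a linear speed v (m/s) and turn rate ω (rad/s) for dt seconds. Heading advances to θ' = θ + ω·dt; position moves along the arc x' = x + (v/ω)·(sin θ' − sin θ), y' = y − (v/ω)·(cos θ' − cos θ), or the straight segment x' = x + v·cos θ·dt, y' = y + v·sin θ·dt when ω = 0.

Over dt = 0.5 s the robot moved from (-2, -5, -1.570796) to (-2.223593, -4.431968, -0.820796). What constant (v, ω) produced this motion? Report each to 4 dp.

v = -1.2500, ω = 1.5000

Δθ = -0.820796 − -1.570796 = 0.750000
ω = Δθ/dt = 0.750000/0.5 = 1.5000
R = −Δy/(cos θ' − cos θ) = -0.8333
v = R·ω = -0.8333·1.5000 = -1.2500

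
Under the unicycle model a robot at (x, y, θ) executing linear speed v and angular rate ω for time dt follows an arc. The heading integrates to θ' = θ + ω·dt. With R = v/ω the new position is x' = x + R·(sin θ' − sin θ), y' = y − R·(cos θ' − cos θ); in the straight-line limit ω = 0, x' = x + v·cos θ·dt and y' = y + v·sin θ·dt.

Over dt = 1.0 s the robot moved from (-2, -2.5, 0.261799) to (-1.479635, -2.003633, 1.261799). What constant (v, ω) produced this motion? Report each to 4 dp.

Δθ = 1.261799 − 0.261799 = 1.000000
ω = Δθ/dt = 1.000000/1.0 = 1.0000
R = Δx/(sin θ' − sin θ) = 0.7500
v = R·ω = 0.7500·1.0000 = 0.7500

v = 0.7500, ω = 1.0000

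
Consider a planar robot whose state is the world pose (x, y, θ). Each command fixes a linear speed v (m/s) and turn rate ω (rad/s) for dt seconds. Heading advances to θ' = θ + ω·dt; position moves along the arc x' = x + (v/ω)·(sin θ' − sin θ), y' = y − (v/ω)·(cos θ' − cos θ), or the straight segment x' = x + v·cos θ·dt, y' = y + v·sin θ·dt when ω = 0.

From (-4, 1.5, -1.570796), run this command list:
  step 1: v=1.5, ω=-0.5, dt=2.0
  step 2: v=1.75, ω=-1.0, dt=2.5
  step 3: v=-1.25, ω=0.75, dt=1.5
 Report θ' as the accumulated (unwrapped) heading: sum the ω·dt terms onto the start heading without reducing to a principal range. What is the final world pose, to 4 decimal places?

(-7.6031, -0.6787, -3.9458)

step 1: θ'=-2.5708 (R=-3.0000) → pose (-5.3791, -1.0244, -2.5708)
step 2: θ'=-5.0708 (R=-1.7500) → pose (-7.9634, 1.0620, -5.0708)
step 3: θ'=-3.9458 (R=-1.6667) → pose (-7.6031, -0.6787, -3.9458)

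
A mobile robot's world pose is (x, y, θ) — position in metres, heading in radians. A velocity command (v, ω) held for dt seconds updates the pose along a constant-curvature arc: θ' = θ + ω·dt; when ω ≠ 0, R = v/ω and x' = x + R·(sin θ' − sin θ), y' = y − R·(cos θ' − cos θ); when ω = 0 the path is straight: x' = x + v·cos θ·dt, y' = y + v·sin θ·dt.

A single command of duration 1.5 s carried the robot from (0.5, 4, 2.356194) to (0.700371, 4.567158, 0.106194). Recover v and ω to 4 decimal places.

v = 0.5000, ω = -1.5000

Δθ = 0.106194 − 2.356194 = -2.250000
ω = Δθ/dt = -2.250000/1.5 = -1.5000
R = −Δy/(cos θ' − cos θ) = -0.3333
v = R·ω = -0.3333·-1.5000 = 0.5000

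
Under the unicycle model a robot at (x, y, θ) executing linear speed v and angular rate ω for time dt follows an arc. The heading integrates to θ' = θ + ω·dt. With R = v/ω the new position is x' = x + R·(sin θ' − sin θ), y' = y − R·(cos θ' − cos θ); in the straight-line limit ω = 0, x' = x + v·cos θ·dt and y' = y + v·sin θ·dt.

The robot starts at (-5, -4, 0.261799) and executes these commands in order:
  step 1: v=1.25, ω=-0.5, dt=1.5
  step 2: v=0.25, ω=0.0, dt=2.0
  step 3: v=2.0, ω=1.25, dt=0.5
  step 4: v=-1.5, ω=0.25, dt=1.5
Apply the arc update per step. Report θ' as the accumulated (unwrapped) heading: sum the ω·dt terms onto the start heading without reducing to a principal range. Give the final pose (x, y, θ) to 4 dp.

step 1: θ'=-0.4882 (R=-2.5000) → pose (-3.1804, -4.2069, -0.4882)
step 2: θ'=-0.4882 (straight) → pose (-2.7388, -4.4414, -0.4882)
step 3: θ'=0.1368 (R=1.6000) → pose (-1.7701, -4.6134, 0.1368)
step 4: θ'=0.5118 (R=-6.0000) → pose (-3.8904, -5.3261, 0.5118)

(-3.8904, -5.3261, 0.5118)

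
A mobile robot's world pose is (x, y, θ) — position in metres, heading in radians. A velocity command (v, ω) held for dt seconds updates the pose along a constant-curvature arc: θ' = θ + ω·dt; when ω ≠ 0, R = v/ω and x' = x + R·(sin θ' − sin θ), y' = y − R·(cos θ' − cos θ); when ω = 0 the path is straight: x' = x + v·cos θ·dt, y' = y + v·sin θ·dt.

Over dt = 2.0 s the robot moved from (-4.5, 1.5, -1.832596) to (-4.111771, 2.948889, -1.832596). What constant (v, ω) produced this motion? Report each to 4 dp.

Δθ = -1.832596 − -1.832596 = 0.000000
ω = Δθ/dt = 0.000000/2.0 = 0.0000
ω = 0 → v = (Δx·cos θ + Δy·sin θ)/dt = -0.7500

v = -0.7500, ω = 0.0000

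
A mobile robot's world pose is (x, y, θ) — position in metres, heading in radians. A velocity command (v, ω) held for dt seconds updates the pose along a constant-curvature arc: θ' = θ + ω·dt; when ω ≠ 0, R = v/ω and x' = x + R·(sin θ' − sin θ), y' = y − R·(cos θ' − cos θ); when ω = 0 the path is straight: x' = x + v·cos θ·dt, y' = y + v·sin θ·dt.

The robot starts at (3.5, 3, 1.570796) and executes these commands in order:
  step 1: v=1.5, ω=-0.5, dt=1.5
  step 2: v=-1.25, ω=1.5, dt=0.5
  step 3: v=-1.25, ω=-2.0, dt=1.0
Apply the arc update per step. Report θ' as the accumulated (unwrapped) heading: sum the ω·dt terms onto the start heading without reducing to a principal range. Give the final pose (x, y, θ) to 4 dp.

(3.1962, 3.9086, -0.4292)

step 1: θ'=0.8208 (R=-3.0000) → pose (4.3049, 5.0449, 0.8208)
step 2: θ'=1.5708 (R=-0.8333) → pose (4.0813, 4.4769, 1.5708)
step 3: θ'=-0.4292 (R=0.6250) → pose (3.1962, 3.9086, -0.4292)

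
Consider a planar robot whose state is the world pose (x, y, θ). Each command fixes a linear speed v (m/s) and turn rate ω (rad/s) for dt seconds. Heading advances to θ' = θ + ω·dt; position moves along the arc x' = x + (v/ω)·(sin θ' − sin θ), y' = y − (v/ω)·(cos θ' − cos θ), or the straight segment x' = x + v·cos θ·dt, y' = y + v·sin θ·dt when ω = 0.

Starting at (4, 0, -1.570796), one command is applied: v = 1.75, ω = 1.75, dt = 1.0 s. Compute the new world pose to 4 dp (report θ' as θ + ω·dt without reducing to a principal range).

θ' = -1.5708 + 1.75·1.0 = 0.1792
R = v/ω = 1.75/1.75 = 1.0000
x' = 4 + 1.0000·(sin 0.1792 − sin -1.5708) = 5.1782
y' = 0 − 1.0000·(cos 0.1792 − cos -1.5708) = -0.9840

(5.1782, -0.9840, 0.1792)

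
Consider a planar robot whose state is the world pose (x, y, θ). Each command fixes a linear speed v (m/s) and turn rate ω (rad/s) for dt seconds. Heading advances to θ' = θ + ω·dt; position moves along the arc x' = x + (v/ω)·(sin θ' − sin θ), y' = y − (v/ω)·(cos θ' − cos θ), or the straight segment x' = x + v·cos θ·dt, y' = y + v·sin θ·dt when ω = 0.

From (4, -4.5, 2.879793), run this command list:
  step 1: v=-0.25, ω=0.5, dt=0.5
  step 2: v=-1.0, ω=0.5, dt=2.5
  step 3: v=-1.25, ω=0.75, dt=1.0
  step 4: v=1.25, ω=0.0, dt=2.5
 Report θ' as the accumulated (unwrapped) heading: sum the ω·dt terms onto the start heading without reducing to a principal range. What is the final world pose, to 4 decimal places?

(7.2526, -4.8070, 5.1298)

step 1: θ'=3.1298 (R=-0.5000) → pose (4.1235, -4.5170, 3.1298)
step 2: θ'=4.3798 (R=-2.0000) → pose (6.0375, -3.1701, 4.3798)
step 3: θ'=5.1298 (R=-1.6667) → pose (5.9857, -1.9503, 5.1298)
step 4: θ'=5.1298 (straight) → pose (7.2526, -4.8070, 5.1298)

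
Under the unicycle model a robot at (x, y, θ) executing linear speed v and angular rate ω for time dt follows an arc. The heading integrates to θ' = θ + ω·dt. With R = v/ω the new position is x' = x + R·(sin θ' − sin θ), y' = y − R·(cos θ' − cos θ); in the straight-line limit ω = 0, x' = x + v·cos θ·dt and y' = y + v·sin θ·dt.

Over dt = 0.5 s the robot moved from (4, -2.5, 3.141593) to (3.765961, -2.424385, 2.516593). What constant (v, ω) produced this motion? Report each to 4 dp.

Δθ = 2.516593 − 3.141593 = -0.625000
ω = Δθ/dt = -0.625000/0.5 = -1.2500
R = Δx/(sin θ' − sin θ) = -0.4000
v = R·ω = -0.4000·-1.2500 = 0.5000

v = 0.5000, ω = -1.2500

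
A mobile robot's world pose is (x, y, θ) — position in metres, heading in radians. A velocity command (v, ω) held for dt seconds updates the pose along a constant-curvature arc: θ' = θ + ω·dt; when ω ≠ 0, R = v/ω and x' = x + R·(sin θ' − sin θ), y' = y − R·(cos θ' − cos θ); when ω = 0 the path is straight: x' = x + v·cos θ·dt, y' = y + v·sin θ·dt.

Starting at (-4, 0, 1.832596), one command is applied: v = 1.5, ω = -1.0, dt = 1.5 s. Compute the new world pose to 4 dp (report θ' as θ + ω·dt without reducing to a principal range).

(-3.0409, 1.8060, 0.3326)

θ' = 1.8326 + -1.0·1.5 = 0.3326
R = v/ω = 1.5/-1.0 = -1.5000
x' = -4 + -1.5000·(sin 0.3326 − sin 1.8326) = -3.0409
y' = 0 − -1.5000·(cos 0.3326 − cos 1.8326) = 1.8060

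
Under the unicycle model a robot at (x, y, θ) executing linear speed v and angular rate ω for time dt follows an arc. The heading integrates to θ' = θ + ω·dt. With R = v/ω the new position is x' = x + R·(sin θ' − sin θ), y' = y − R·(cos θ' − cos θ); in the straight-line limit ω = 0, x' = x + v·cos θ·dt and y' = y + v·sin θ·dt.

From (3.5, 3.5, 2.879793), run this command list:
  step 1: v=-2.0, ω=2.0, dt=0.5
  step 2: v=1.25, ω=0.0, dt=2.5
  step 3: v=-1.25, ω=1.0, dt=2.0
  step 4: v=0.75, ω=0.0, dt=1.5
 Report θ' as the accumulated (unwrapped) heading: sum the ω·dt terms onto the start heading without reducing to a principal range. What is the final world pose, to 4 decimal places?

step 1: θ'=3.8798 (R=-1.0000) → pose (4.4318, 3.7262, 3.8798)
step 2: θ'=3.8798 (straight) → pose (2.1203, 1.6233, 3.8798)
step 3: θ'=5.8798 (R=-1.2500) → pose (1.7698, 3.6975, 5.8798)
step 4: θ'=5.8798 (straight) → pose (2.8045, 3.2559, 5.8798)

(2.8045, 3.2559, 5.8798)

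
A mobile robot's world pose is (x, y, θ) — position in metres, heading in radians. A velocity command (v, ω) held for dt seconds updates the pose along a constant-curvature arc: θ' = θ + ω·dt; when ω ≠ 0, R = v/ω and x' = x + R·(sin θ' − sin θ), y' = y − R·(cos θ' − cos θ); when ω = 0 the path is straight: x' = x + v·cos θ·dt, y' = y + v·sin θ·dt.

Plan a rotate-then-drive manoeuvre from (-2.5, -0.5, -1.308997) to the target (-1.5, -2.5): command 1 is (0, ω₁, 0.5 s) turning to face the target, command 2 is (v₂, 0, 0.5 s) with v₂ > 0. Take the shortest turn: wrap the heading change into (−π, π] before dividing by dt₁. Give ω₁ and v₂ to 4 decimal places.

ω₁ = 0.4037, v₂ = 4.4721

heading to target = atan2(-2.5−-0.5, -1.5−-2.5) = -1.1071
Δθ = wrap(-1.1071 − -1.3090) = 0.2018; ω₁ = Δθ/dt₁ = 0.4037
distance = √((-1.5−-2.5)² + (-2.5−-0.5)²) = 2.2361; v₂ = distance/dt₂ = 4.4721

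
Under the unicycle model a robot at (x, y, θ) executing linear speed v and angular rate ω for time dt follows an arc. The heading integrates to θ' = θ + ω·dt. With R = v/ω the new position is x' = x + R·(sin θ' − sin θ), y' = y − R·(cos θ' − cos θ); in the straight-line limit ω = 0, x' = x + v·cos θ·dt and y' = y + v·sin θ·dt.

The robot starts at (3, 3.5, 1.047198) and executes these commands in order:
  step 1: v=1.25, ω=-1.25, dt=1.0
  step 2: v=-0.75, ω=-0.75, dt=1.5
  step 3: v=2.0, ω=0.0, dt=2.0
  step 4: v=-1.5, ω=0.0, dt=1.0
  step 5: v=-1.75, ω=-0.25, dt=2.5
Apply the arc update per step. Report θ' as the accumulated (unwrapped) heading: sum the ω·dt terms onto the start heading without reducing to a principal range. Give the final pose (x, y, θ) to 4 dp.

step 1: θ'=-0.2028 (R=-1.0000) → pose (4.0674, 3.9795, -0.2028)
step 2: θ'=-1.3278 (R=1.0000) → pose (3.2982, 4.7184, -1.3278)
step 3: θ'=-1.3278 (straight) → pose (4.2607, 0.8359, -1.3278)
step 4: θ'=-1.3278 (straight) → pose (3.8998, 2.2918, -1.3278)
step 5: θ'=-1.9528 (R=7.0000) → pose (4.1987, 6.5856, -1.9528)

(4.1987, 6.5856, -1.9528)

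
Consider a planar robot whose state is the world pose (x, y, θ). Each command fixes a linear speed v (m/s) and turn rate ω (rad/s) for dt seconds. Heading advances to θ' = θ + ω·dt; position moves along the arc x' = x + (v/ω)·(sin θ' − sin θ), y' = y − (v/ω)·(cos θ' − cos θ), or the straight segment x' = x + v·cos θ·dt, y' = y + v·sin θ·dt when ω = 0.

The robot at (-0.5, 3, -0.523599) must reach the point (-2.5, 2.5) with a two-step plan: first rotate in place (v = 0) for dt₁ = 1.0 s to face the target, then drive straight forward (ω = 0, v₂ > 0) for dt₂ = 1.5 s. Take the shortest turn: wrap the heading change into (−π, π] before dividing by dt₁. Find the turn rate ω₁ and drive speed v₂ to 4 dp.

ω₁ = -2.3730, v₂ = 1.3744

heading to target = atan2(2.5−3, -2.5−-0.5) = -2.8966
Δθ = wrap(-2.8966 − -0.5236) = -2.3730; ω₁ = Δθ/dt₁ = -2.3730
distance = √((-2.5−-0.5)² + (2.5−3)²) = 2.0616; v₂ = distance/dt₂ = 1.3744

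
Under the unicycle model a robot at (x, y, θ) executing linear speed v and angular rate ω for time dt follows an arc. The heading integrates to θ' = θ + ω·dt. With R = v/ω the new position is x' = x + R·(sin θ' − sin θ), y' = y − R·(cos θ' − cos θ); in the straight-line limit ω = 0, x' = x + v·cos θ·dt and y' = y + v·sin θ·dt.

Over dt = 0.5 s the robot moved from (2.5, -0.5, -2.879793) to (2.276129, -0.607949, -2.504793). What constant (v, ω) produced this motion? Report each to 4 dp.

Δθ = -2.504793 − -2.879793 = 0.375000
ω = Δθ/dt = 0.375000/0.5 = 0.7500
R = Δx/(sin θ' − sin θ) = 0.6667
v = R·ω = 0.6667·0.7500 = 0.5000

v = 0.5000, ω = 0.7500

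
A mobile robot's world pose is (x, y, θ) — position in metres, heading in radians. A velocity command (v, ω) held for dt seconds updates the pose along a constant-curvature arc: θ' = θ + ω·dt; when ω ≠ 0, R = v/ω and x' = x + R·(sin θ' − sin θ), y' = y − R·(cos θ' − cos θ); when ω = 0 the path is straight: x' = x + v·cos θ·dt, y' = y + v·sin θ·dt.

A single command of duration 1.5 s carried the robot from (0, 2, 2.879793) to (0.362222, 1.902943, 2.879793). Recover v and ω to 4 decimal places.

Δθ = 2.879793 − 2.879793 = 0.000000
ω = Δθ/dt = 0.000000/1.5 = 0.0000
ω = 0 → v = (Δx·cos θ + Δy·sin θ)/dt = -0.2500

v = -0.2500, ω = 0.0000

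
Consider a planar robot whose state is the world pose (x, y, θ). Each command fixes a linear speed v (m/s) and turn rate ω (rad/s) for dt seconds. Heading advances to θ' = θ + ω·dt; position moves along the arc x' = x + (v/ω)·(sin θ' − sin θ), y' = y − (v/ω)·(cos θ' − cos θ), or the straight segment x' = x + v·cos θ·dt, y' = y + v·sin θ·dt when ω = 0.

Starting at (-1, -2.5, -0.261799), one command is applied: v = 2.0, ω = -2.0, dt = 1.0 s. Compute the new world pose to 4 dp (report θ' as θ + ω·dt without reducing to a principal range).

(-0.4882, -4.1032, -2.2618)

θ' = -0.2618 + -2.0·1.0 = -2.2618
R = v/ω = 2.0/-2.0 = -1.0000
x' = -1 + -1.0000·(sin -2.2618 − sin -0.2618) = -0.4882
y' = -2.5 − -1.0000·(cos -2.2618 − cos -0.2618) = -4.1032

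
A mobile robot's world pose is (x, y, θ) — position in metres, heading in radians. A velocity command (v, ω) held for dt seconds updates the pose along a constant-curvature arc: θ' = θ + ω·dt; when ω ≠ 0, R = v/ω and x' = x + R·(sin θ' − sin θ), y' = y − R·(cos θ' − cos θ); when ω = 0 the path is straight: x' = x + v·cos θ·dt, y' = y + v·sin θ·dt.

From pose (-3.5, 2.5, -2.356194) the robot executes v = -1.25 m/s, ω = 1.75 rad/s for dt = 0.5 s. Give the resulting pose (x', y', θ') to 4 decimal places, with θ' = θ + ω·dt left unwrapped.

(-3.2937, 3.0690, -1.4812)

θ' = -2.3562 + 1.75·0.5 = -1.4812
R = v/ω = -1.25/1.75 = -0.7143
x' = -3.5 + -0.7143·(sin -1.4812 − sin -2.3562) = -3.2937
y' = 2.5 − -0.7143·(cos -1.4812 − cos -2.3562) = 3.0690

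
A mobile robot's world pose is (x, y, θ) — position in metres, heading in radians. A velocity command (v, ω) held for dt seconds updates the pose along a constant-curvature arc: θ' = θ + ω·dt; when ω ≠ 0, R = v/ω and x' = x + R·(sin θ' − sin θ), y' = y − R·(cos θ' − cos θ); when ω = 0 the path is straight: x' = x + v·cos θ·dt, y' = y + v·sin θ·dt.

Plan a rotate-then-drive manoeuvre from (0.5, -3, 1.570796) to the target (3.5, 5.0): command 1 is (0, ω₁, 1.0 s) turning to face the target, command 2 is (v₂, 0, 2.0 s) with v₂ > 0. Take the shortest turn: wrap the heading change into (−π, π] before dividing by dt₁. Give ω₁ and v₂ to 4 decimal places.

heading to target = atan2(5−-3, 3.5−0.5) = 1.2120
Δθ = wrap(1.2120 − 1.5708) = -0.3588; ω₁ = Δθ/dt₁ = -0.3588
distance = √((3.5−0.5)² + (5−-3)²) = 8.5440; v₂ = distance/dt₂ = 4.2720

ω₁ = -0.3588, v₂ = 4.2720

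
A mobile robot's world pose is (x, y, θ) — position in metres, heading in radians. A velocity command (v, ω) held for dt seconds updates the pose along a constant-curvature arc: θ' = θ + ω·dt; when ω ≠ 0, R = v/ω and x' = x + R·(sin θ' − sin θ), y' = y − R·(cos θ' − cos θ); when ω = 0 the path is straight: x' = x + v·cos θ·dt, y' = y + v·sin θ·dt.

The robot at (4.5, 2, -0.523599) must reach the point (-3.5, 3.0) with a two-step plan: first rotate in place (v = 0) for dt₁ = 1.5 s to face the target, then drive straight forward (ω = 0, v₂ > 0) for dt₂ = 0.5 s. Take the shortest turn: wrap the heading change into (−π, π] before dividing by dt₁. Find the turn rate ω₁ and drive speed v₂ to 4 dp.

ω₁ = -1.8282, v₂ = 16.1245

heading to target = atan2(3−2, -3.5−4.5) = 3.0172
Δθ = wrap(3.0172 − -0.5236) = -2.7423; ω₁ = Δθ/dt₁ = -1.8282
distance = √((-3.5−4.5)² + (3−2)²) = 8.0623; v₂ = distance/dt₂ = 16.1245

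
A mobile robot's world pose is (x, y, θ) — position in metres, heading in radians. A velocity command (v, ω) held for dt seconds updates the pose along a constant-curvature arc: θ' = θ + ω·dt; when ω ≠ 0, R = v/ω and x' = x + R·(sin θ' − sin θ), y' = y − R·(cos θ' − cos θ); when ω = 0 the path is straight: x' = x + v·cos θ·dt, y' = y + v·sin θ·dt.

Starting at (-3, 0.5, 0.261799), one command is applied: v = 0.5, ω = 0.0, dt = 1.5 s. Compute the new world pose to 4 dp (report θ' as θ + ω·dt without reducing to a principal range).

θ' = 0.2618 + 0.0·1.5 = 0.2618
ω = 0 → straight: x' = -3 + 0.5·cos(0.2618)·1.5 = -2.2756
y' = 0.5 + 0.5·sin(0.2618)·1.5 = 0.6941

(-2.2756, 0.6941, 0.2618)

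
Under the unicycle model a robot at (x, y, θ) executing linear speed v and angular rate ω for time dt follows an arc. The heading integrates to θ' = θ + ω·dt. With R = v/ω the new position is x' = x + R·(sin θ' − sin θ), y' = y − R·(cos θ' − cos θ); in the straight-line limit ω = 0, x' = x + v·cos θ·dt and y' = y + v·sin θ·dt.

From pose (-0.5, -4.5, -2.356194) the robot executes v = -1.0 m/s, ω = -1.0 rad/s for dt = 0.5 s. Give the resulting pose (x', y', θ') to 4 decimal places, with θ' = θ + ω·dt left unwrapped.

(-0.0744, -4.2476, -2.8562)

θ' = -2.3562 + -1.0·0.5 = -2.8562
R = v/ω = -1.0/-1.0 = 1.0000
x' = -0.5 + 1.0000·(sin -2.8562 − sin -2.3562) = -0.0744
y' = -4.5 − 1.0000·(cos -2.8562 − cos -2.3562) = -4.2476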